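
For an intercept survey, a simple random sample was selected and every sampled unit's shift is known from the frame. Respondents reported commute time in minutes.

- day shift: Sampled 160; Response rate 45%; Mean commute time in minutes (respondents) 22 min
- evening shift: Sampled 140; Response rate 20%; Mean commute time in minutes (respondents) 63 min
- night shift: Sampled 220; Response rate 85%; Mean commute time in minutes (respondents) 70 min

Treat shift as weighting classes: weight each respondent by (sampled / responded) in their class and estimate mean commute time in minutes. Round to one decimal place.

With weight = n_sampled/n_responded per class, the weighted class total is n_sampled:
  day shift: 160 × 22 = 3520
  evening shift: 140 × 63 = 8820
  night shift: 220 × 70 = 15,400
Adjusted estimate = 27,740 / 520 = 53.3462 → 53.3.

53.3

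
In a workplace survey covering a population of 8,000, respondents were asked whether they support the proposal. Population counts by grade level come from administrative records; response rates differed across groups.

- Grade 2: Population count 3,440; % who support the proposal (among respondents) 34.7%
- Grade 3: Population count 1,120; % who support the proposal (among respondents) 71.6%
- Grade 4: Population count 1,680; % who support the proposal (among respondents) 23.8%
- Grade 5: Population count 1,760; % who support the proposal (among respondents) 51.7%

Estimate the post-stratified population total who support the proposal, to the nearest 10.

3,310

Apply each group's respondent rate to its population count:
  Grade 2: 3,440 × 34.7% = 1193.68
  Grade 3: 1,120 × 71.6% = 801.92
  Grade 4: 1,680 × 23.8% = 399.84
  Grade 5: 1,760 × 51.7% = 909.92
Estimated total = 3305.36 → 3,310.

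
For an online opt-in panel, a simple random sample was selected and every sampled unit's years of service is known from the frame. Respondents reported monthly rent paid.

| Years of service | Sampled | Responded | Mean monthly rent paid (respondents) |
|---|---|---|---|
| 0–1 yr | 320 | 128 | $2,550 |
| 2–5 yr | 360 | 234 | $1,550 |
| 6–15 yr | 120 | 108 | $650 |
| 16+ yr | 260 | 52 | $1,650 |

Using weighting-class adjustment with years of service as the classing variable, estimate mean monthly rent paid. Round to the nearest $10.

Response rates by class: 0–1 yr 128/320 = 40%, 2–5 yr 234/360 = 65%, 6–15 yr 108/120 = 90%, 16+ yr 52/260 = 20%.
With weight = n_sampled/n_responded per class, the weighted class total is n_sampled:
  0–1 yr: 320 × 2550 = 816,000
  2–5 yr: 360 × 1550 = 558,000
  6–15 yr: 120 × 650 = 78,000
  16+ yr: 260 × 1650 = 429,000
Adjusted estimate = 1,881,000 / 1,060 = 1774.53 → $1,770.

$1,770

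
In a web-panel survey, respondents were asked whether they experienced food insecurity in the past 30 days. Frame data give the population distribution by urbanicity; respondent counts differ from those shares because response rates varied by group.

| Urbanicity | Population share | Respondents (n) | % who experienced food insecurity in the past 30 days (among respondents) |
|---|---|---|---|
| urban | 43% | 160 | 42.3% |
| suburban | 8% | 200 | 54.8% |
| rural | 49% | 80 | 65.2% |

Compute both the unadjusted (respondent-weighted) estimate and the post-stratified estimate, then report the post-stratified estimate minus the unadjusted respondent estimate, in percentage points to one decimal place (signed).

+2.4 percentage points

Unadjusted (pooled respondent) estimate weights by respondent counts:
  (160/440)×42.3 + (200/440)×54.8 + (80/440)×65.2 = 52.1455%
Post-stratifying to population shares instead:
  0.43×42.3 + 0.08×54.8 + 0.49×65.2 = 54.521%
Difference = 54.521 − 52.1455 = 2.3755 pp.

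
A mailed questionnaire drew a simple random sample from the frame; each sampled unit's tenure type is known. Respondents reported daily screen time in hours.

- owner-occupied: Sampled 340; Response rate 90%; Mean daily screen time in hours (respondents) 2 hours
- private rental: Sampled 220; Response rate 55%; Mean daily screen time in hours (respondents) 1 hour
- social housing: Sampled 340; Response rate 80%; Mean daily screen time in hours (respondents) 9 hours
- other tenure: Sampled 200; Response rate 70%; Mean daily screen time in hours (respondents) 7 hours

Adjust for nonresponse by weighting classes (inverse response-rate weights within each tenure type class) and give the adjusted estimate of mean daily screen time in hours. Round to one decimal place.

4.9

Each respondent's weight = sampled/responded in their class; summing within a class gives n_sampled, so:
  owner-occupied: 340 × 2 = 680
  private rental: 220 × 1 = 220
  social housing: 340 × 9 = 3060
  other tenure: 200 × 7 = 1400
Adjusted estimate = 5360 / 1,100 = 4.87273 → 4.9.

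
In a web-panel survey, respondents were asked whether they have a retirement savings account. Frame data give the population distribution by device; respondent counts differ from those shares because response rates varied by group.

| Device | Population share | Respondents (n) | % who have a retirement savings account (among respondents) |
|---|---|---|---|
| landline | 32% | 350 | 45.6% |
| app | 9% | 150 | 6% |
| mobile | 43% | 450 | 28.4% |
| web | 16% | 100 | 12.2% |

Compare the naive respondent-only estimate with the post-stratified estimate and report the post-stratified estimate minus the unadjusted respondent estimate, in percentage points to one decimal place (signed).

-0.1 percentage points

Unadjusted (pooled respondent) estimate weights by respondent counts:
  (350/1050)×45.6 + (150/1050)×6 + (450/1050)×28.4 + (100/1050)×12.2 = 29.3905%
Post-stratified estimate weights by population shares:
  0.32×45.6 + 0.09×6 + 0.43×28.4 + 0.16×12.2 = 29.296%
Difference = 29.296 − 29.3905 = -0.0945 pp.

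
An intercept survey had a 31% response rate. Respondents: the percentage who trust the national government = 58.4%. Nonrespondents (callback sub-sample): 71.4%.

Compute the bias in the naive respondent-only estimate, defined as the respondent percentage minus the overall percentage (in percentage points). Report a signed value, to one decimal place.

Nonresponse fraction = 1 − 0.31 = 0.69.
Bias = (nonresponse fraction) × (respondent percentage − nonrespondent percentage)
     = 0.69 × (58.4 − 71.4) = 0.69 × -13 = -8.97.

-9.0 percentage points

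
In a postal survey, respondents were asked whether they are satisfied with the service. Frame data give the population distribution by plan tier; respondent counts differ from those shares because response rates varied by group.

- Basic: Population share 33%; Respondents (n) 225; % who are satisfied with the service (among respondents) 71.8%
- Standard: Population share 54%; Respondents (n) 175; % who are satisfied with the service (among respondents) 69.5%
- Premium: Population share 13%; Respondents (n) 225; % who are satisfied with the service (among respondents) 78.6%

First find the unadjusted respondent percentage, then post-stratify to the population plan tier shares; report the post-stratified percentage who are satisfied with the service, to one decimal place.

71.4%

Naive respondent-only estimate (weights = respondent counts):
  (225/625)×71.8 + (175/625)×69.5 + (225/625)×78.6 = 73.604%
Post-stratified estimate weights by population shares:
  0.33×71.8 + 0.54×69.5 + 0.13×78.6 = 71.442%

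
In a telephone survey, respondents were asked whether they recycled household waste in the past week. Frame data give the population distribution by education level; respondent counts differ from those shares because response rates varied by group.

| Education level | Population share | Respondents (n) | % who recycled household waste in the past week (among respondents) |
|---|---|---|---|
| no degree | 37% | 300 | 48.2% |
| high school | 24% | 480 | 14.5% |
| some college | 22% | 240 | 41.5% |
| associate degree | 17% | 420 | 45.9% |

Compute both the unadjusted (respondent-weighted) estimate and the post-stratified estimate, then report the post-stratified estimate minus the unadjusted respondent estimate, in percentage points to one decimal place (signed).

Unadjusted (pooled respondent) estimate weights by respondent counts:
  (300/1440)×48.2 + (480/1440)×14.5 + (240/1440)×41.5 + (420/1440)×45.9 = 35.1792%
Post-stratifying to population shares instead:
  0.37×48.2 + 0.24×14.5 + 0.22×41.5 + 0.17×45.9 = 38.247%
Difference = 38.247 − 35.1792 = 3.0678 pp.

+3.1 percentage points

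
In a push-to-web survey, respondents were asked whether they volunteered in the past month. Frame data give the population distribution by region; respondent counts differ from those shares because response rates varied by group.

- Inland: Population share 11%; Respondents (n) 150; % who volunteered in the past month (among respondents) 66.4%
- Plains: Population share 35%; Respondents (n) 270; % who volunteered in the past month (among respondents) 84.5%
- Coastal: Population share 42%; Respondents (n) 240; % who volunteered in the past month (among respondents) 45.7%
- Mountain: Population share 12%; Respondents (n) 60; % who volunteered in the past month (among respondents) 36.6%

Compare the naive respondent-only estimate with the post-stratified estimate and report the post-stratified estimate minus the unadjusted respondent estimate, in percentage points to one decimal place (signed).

-3.3 percentage points

Unadjusted (pooled respondent) estimate weights by respondent counts:
  (150/720)×66.4 + (270/720)×84.5 + (240/720)×45.7 + (60/720)×36.6 = 63.8042%
Post-stratifying to population shares instead:
  0.11×66.4 + 0.35×84.5 + 0.42×45.7 + 0.12×36.6 = 60.465%
Difference = 60.465 − 63.8042 = -3.3392 pp.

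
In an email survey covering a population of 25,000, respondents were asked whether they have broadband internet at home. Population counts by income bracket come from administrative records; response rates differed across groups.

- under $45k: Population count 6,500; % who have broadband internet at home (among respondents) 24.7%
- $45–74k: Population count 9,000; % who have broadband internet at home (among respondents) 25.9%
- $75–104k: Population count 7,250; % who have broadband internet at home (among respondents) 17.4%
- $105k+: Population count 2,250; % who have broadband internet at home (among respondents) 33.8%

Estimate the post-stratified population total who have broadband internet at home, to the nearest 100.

Each cell contributes its population count × the respondent rate:
  under $45k: 6,500 × 24.7% = 1605.5
  $45–74k: 9,000 × 25.9% = 2331
  $75–104k: 7,250 × 17.4% = 1261.5
  $105k+: 2,250 × 33.8% = 760.5
Estimated total = 5958.5 → 6,000.

6,000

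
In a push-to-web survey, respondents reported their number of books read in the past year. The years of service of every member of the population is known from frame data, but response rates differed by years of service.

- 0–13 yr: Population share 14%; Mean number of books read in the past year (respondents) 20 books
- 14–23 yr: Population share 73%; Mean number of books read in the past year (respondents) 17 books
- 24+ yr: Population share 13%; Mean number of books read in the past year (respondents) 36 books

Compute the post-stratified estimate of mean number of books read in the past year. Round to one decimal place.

Each cell contributes population-share × respondent value:
  0–13 yr: 0.14 × 20 = 2.8
  14–23 yr: 0.73 × 17 = 12.41
  24+ yr: 0.13 × 36 = 4.68
Post-stratified estimate = 19.89 → 19.9.

19.9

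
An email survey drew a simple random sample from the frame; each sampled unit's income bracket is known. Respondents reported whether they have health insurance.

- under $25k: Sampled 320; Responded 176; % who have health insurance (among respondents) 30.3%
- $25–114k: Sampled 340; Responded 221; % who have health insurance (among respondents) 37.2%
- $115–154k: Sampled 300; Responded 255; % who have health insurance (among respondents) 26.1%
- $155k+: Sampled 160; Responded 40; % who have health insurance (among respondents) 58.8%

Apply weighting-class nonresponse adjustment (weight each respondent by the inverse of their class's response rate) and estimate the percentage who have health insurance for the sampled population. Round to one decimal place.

Class response rates: under $25k 176/320 = 55%, $25–114k 221/340 = 65%, $115–154k 255/300 = 85%, $155k+ 40/160 = 25%.
With weight = n_sampled/n_responded per class, the weighted class total is n_sampled:
  under $25k: 320 × 30.3 = 9696
  $25–114k: 340 × 37.2 = 12648
  $115–154k: 300 × 26.1 = 7830
  $155k+: 160 × 58.8 = 9408
Adjusted estimate = 39,582 / 1,120 = 35.3411 → 35.3%.

35.3%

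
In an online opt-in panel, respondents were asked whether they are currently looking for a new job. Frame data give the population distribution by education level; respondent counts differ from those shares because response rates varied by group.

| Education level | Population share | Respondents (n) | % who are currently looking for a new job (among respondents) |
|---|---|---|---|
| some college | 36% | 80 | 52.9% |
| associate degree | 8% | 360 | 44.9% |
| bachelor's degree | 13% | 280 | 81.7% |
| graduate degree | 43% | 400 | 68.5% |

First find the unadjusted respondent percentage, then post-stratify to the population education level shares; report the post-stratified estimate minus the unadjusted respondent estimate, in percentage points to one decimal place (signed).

-0.4 percentage points

Naive respondent-only estimate (weights = respondent counts):
  (80/1120)×52.9 + (360/1120)×44.9 + (280/1120)×81.7 + (400/1120)×68.5 = 63.1%
Reweighting by population education level shares:
  0.36×52.9 + 0.08×44.9 + 0.13×81.7 + 0.43×68.5 = 62.712%
Difference = 62.712 − 63.1 = -0.388 pp.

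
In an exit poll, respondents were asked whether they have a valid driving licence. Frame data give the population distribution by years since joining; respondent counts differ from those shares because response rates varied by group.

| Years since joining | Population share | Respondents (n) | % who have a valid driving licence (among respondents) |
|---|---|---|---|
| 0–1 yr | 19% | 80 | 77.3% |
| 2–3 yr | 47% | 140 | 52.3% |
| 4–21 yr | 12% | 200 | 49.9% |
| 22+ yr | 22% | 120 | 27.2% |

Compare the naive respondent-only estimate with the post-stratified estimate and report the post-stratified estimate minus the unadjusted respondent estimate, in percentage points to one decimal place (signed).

+1.7 percentage points

Naive respondent-only estimate (weights = respondent counts):
  (80/540)×77.3 + (140/540)×52.3 + (200/540)×49.9 + (120/540)×27.2 = 49.537%
Post-stratified estimate weights by population shares:
  0.19×77.3 + 0.47×52.3 + 0.12×49.9 + 0.22×27.2 = 51.24%
Difference = 51.24 − 49.537 = 1.703 pp.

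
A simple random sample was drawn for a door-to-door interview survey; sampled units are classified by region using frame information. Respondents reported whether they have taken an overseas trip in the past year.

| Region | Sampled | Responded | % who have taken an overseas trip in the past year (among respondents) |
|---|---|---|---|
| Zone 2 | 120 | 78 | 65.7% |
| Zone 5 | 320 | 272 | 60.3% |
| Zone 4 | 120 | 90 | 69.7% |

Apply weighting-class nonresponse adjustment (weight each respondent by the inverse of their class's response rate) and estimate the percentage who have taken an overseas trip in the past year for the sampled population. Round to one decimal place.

Response rates by class: Zone 2 78/120 = 65%, Zone 5 272/320 = 85%, Zone 4 90/120 = 75%.
Each respondent's weight = sampled/responded in their class; summing within a class gives n_sampled, so:
  Zone 2: 120 × 65.7 = 7884
  Zone 5: 320 × 60.3 = 19,296
  Zone 4: 120 × 69.7 = 8364
Adjusted estimate = 35,544 / 560 = 63.4714 → 63.5%.

63.5%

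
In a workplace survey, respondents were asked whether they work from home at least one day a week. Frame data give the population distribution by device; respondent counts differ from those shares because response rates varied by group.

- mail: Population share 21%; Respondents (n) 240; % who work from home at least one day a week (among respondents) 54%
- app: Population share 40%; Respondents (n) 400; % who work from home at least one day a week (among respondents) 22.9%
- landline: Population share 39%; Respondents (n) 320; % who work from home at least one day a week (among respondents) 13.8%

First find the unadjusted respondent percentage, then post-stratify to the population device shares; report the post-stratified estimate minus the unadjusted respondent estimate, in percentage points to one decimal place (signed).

Without adjustment, the pooled respondent share is:
  (240/960)×54 + (400/960)×22.9 + (320/960)×13.8 = 27.6417%
Post-stratifying to population shares instead:
  0.21×54 + 0.4×22.9 + 0.39×13.8 = 25.882%
Difference = 25.882 − 27.6417 = -1.7597 pp.

-1.8 percentage points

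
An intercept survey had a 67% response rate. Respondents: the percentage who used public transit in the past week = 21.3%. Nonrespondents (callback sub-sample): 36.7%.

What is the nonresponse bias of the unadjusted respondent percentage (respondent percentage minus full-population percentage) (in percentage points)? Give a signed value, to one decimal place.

Nonresponse fraction = 1 − 0.67 = 0.33.
Bias = (nonresponse fraction) × (respondent percentage − nonrespondent percentage)
     = 0.33 × (21.3 − 36.7) = 0.33 × -15.4 = -5.082.

-5.1 percentage points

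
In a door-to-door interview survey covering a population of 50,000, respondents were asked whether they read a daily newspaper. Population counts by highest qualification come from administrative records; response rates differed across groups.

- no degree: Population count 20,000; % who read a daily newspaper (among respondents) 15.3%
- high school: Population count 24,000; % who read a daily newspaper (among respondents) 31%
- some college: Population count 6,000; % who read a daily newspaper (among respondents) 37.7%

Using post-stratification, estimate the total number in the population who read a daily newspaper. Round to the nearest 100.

Apply each group's respondent rate to its population count:
  no degree: 20,000 × 15.3% = 3060
  high school: 24,000 × 31% = 7440
  some college: 6,000 × 37.7% = 2262
Estimated total = 12,762 → 12,800.

12,800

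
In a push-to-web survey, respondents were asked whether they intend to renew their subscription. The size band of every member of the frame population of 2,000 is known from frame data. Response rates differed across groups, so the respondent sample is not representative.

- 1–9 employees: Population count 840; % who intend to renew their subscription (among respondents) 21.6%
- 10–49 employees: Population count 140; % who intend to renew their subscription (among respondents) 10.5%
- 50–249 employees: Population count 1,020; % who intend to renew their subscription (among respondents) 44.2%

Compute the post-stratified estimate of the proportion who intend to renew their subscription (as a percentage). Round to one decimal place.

32.3%

Reweight to the known size band distribution:
  1–9 employees: (840/2,000) × 21.6 = 9.072
  10–49 employees: (140/2,000) × 10.5 = 0.735
  50–249 employees: (1,020/2,000) × 44.2 = 22.542
Post-stratified estimate = 32.349 → 32.3%.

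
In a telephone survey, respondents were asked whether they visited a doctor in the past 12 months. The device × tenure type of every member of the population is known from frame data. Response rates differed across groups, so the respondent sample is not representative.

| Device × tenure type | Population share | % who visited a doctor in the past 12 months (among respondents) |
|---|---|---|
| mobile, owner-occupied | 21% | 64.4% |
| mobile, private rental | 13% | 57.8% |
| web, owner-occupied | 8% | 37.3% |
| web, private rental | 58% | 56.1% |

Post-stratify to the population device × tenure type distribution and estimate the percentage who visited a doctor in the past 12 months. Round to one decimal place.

Weight each group's respondent value by its population share:
  mobile, owner-occupied: 0.21 × 64.4 = 13.524
  mobile, private rental: 0.13 × 57.8 = 7.514
  web, owner-occupied: 0.08 × 37.3 = 2.984
  web, private rental: 0.58 × 56.1 = 32.538
Post-stratified estimate = 56.56 → 56.6%.

56.6%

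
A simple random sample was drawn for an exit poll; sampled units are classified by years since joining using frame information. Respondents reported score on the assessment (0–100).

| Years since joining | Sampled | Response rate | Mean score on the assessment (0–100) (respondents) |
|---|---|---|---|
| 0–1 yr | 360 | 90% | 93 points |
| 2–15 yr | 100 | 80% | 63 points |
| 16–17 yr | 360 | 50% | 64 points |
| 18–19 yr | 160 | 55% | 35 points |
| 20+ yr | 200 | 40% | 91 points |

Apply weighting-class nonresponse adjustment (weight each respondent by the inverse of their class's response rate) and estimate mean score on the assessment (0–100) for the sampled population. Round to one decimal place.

73.4

Each respondent's weight = sampled/responded in their class; summing within a class gives n_sampled, so:
  0–1 yr: 360 × 93 = 33,480
  2–15 yr: 100 × 63 = 6300
  16–17 yr: 360 × 64 = 23,040
  18–19 yr: 160 × 35 = 5600
  20+ yr: 200 × 91 = 18,200
Adjusted estimate = 86,620 / 1,180 = 73.4068 → 73.4.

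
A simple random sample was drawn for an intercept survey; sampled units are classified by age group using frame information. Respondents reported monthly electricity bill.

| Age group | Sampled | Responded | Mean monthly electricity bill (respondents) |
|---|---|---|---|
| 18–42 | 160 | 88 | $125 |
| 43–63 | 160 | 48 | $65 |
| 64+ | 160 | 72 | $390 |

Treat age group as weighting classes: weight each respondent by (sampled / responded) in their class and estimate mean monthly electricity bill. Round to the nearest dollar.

Response rates by class: 18–42 88/160 = 55%, 43–63 48/160 = 30%, 64+ 72/160 = 45%.
Weighting each respondent by the inverse class response rate inflates each class back to its sampled size, so the class weight is n_sampled:
  18–42: 160 × 125 = 20,000
  43–63: 160 × 65 = 10,400
  64+: 160 × 390 = 62,400
Adjusted estimate = 92,800 / 480 = 193.333 → $193.

$193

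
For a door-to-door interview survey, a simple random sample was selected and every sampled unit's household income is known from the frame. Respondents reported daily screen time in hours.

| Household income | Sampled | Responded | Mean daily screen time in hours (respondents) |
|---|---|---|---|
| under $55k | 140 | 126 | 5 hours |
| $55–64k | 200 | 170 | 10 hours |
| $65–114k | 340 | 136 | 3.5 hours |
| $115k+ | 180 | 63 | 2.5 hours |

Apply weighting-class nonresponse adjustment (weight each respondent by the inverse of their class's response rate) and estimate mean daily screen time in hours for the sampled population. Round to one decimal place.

5.0

Response rates by class: under $55k 126/140 = 90%, $55–64k 170/200 = 85%, $65–114k 136/340 = 40%, $115k+ 63/180 = 35%.
With weight = n_sampled/n_responded per class, the weighted class total is n_sampled:
  under $55k: 140 × 5 = 700
  $55–64k: 200 × 10 = 2000
  $65–114k: 340 × 3.5 = 1190
  $115k+: 180 × 2.5 = 450
Adjusted estimate = 4340 / 860 = 5.04651 → 5.0.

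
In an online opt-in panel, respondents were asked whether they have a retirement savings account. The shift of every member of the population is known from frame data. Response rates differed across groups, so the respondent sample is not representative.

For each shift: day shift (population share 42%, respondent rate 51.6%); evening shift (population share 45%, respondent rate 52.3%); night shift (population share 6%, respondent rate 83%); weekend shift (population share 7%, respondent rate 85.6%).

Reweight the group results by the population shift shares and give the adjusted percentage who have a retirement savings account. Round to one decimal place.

56.2%

Each cell contributes population-share × respondent value:
  day shift: 0.42 × 51.6 = 21.672
  evening shift: 0.45 × 52.3 = 23.535
  night shift: 0.06 × 83 = 4.98
  weekend shift: 0.07 × 85.6 = 5.992
Post-stratified estimate = 56.179 → 56.2%.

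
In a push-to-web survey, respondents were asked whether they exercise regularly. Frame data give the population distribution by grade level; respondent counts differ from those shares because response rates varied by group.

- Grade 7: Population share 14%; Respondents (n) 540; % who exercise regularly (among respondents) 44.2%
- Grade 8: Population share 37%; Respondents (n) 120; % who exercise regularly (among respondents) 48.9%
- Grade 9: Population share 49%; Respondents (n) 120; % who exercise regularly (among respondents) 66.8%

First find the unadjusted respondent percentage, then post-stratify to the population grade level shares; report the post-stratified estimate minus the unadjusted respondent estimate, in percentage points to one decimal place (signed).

Naive respondent-only estimate (weights = respondent counts):
  (540/780)×44.2 + (120/780)×48.9 + (120/780)×66.8 = 48.4%
Post-stratified estimate weights by population shares:
  0.14×44.2 + 0.37×48.9 + 0.49×66.8 = 57.013%
Difference = 57.013 − 48.4 = 8.613 pp.

+8.6 percentage points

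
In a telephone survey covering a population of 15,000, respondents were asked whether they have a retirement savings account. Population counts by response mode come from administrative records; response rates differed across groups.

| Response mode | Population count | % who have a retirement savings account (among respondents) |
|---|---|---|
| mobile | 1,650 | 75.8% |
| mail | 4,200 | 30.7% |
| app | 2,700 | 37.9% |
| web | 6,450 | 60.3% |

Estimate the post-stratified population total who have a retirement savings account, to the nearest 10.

Estimated count per cell = population count × respondent percentage:
  mobile: 1,650 × 75.8% = 1250.7
  mail: 4,200 × 30.7% = 1289.4
  app: 2,700 × 37.9% = 1023.3
  web: 6,450 × 60.3% = 3889.35
Estimated total = 7452.75 → 7,450.

7,450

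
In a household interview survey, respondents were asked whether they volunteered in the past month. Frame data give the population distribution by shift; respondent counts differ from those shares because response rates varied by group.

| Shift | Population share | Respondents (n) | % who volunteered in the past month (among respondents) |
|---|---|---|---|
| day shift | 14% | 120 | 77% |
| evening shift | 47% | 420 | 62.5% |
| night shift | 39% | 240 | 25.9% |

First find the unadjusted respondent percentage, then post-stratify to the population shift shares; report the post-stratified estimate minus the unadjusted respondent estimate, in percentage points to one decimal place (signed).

Unadjusted (pooled respondent) estimate weights by respondent counts:
  (120/780)×77 + (420/780)×62.5 + (240/780)×25.9 = 53.4692%
Post-stratifying to population shares instead:
  0.14×77 + 0.47×62.5 + 0.39×25.9 = 50.256%
Difference = 50.256 − 53.4692 = -3.2132 pp.

-3.2 percentage points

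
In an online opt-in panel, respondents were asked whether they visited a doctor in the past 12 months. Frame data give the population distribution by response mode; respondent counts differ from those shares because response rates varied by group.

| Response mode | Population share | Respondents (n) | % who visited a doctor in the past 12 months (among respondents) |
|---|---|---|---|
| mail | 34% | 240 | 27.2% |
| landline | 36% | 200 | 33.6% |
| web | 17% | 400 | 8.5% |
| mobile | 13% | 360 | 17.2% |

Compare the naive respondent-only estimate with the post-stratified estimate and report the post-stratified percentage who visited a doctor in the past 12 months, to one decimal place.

25.0%

Unadjusted (pooled respondent) estimate weights by respondent counts:
  (240/1200)×27.2 + (200/1200)×33.6 + (400/1200)×8.5 + (360/1200)×17.2 = 19.0333%
Post-stratifying to population shares instead:
  0.34×27.2 + 0.36×33.6 + 0.17×8.5 + 0.13×17.2 = 25.025%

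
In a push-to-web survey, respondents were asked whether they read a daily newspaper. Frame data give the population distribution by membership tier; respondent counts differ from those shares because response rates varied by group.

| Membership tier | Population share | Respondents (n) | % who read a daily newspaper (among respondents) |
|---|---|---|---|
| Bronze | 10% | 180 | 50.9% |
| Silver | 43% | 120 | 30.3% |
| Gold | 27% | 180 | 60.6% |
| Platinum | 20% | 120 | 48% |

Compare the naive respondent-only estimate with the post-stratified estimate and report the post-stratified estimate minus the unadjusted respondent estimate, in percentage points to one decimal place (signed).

-5.0 percentage points

Unadjusted (pooled respondent) estimate weights by respondent counts:
  (180/600)×50.9 + (120/600)×30.3 + (180/600)×60.6 + (120/600)×48 = 49.11%
Post-stratifying to population shares instead:
  0.1×50.9 + 0.43×30.3 + 0.27×60.6 + 0.2×48 = 44.081%
Difference = 44.081 − 49.11 = -5.029 pp.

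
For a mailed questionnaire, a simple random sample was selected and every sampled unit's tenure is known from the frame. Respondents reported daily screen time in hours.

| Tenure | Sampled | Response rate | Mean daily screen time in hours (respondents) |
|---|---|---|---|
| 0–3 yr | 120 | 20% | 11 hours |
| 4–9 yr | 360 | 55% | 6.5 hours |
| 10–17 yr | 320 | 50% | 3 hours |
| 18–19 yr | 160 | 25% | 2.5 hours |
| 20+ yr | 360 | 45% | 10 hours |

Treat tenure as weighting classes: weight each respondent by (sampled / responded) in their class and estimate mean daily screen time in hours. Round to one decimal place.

6.5

Each respondent's weight = sampled/responded in their class; summing within a class gives n_sampled, so:
  0–3 yr: 120 × 11 = 1320
  4–9 yr: 360 × 6.5 = 2340
  10–17 yr: 320 × 3 = 960
  18–19 yr: 160 × 2.5 = 400
  20+ yr: 360 × 10 = 3600
Adjusted estimate = 8620 / 1,320 = 6.5303 → 6.5.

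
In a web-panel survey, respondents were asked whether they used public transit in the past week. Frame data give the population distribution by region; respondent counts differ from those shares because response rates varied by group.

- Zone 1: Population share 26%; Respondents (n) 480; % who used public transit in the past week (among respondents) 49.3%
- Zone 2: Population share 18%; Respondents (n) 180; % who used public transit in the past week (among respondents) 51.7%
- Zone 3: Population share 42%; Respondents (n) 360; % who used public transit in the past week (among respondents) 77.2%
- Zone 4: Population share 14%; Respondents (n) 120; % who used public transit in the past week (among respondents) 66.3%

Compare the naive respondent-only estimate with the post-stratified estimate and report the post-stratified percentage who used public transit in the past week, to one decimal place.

Without adjustment, the pooled respondent share is:
  (480/1140)×49.3 + (180/1140)×51.7 + (360/1140)×77.2 + (120/1140)×66.3 = 60.2789%
Post-stratified estimate weights by population shares:
  0.26×49.3 + 0.18×51.7 + 0.42×77.2 + 0.14×66.3 = 63.83%

63.8%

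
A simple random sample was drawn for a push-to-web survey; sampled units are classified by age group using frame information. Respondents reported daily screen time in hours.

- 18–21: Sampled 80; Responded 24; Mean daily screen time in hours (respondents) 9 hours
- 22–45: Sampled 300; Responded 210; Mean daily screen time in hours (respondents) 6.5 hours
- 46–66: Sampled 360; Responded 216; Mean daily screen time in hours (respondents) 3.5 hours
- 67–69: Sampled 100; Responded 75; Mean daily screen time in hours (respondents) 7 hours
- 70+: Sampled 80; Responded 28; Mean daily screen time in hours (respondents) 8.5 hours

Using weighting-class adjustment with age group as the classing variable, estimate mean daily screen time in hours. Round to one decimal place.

Response rates by class: 18–21 24/80 = 30%, 22–45 210/300 = 70%, 46–66 216/360 = 60%, 67–69 75/100 = 75%, 70+ 28/80 = 35%.
With weight = n_sampled/n_responded per class, the weighted class total is n_sampled:
  18–21: 80 × 9 = 720
  22–45: 300 × 6.5 = 1950
  46–66: 360 × 3.5 = 1260
  67–69: 100 × 7 = 700
  70+: 80 × 8.5 = 680
Adjusted estimate = 5310 / 920 = 5.77174 → 5.8.

5.8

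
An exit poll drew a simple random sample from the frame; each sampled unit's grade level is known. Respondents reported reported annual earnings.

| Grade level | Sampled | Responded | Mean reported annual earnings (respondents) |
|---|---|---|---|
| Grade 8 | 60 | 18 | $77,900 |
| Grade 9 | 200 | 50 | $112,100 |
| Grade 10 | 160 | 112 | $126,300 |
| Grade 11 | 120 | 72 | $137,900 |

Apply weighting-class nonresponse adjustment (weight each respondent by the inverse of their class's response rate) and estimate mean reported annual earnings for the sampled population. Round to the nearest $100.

Class response rates: Grade 8 18/60 = 30%, Grade 9 50/200 = 25%, Grade 10 112/160 = 70%, Grade 11 72/120 = 60%.
Each respondent's weight = sampled/responded in their class; summing within a class gives n_sampled, so:
  Grade 8: 60 × 77,900 = 4,674,000
  Grade 9: 200 × 112,100 = 22,420,000
  Grade 10: 160 × 126,300 = 20,208,000
  Grade 11: 120 × 137,900 = 16,548,000
Adjusted estimate = 63,850,000 / 540 = 118241 → $118,200.

$118,200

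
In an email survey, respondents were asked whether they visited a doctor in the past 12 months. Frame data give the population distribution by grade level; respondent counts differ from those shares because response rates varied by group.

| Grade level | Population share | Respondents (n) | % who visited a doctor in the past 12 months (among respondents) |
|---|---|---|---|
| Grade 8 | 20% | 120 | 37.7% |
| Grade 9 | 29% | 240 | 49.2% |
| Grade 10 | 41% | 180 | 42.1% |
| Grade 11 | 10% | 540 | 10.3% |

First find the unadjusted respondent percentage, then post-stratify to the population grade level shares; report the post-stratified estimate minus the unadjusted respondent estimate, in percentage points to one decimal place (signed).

+12.8 percentage points

Unadjusted (pooled respondent) estimate weights by respondent counts:
  (120/1080)×37.7 + (240/1080)×49.2 + (180/1080)×42.1 + (540/1080)×10.3 = 27.2889%
Reweighting by population grade level shares:
  0.2×37.7 + 0.29×49.2 + 0.41×42.1 + 0.1×10.3 = 40.099%
Difference = 40.099 − 27.2889 = 12.8101 pp.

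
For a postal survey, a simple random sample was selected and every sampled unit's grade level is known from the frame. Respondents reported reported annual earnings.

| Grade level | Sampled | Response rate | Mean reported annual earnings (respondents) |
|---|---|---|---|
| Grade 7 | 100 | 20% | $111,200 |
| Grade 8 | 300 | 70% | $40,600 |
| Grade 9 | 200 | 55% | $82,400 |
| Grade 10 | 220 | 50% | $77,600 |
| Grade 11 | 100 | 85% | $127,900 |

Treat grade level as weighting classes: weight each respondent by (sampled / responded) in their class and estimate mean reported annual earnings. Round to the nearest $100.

Weighting each respondent by the inverse class response rate inflates each class back to its sampled size, so the class weight is n_sampled:
  Grade 7: 100 × 111,200 = 11,120,000
  Grade 8: 300 × 40,600 = 12,180,000
  Grade 9: 200 × 82,400 = 16,480,000
  Grade 10: 220 × 77,600 = 17,072,000
  Grade 11: 100 × 127,900 = 12,790,000
Adjusted estimate = 69,642,000 / 920 = 75697.8 → $75,700.

$75,700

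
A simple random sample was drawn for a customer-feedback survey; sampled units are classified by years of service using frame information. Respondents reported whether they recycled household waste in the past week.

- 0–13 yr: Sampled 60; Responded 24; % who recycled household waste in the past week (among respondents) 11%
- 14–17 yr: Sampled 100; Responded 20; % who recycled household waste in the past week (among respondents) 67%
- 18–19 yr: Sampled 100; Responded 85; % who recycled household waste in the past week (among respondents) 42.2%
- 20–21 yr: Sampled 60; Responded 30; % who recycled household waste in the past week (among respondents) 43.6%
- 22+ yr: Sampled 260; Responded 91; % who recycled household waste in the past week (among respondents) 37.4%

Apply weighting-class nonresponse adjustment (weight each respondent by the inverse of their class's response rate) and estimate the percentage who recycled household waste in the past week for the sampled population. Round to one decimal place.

Class response rates: 0–13 yr 24/60 = 40%, 14–17 yr 20/100 = 20%, 18–19 yr 85/100 = 85%, 20–21 yr 30/60 = 50%, 22+ yr 91/260 = 35%.
Each respondent's weight = sampled/responded in their class; summing within a class gives n_sampled, so:
  0–13 yr: 60 × 11 = 660
  14–17 yr: 100 × 67 = 6700
  18–19 yr: 100 × 42.2 = 4220
  20–21 yr: 60 × 43.6 = 2616
  22+ yr: 260 × 37.4 = 9724
Adjusted estimate = 23,920 / 580 = 41.2414 → 41.2%.

41.2%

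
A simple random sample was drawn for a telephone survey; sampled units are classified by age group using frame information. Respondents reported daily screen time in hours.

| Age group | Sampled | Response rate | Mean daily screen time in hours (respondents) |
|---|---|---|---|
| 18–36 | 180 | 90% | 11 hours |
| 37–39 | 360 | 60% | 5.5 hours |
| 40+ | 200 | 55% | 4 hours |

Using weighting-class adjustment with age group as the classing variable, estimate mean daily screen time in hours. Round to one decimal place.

Each respondent's weight = sampled/responded in their class; summing within a class gives n_sampled, so:
  18–36: 180 × 11 = 1980
  37–39: 360 × 5.5 = 1980
  40+: 200 × 4 = 800
Adjusted estimate = 4760 / 740 = 6.43243 → 6.4.

6.4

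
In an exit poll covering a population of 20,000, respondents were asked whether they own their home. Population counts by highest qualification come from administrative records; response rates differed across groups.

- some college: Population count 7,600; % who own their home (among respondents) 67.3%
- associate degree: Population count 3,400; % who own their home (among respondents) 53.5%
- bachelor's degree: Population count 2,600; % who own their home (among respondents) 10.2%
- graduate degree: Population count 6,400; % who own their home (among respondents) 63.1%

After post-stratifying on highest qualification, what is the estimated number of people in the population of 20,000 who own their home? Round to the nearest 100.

11,200

Each cell contributes its population count × the respondent rate:
  some college: 7,600 × 67.3% = 5114.8
  associate degree: 3,400 × 53.5% = 1819
  bachelor's degree: 2,600 × 10.2% = 265.2
  graduate degree: 6,400 × 63.1% = 4038.4
Estimated total = 11237.4 → 11,200.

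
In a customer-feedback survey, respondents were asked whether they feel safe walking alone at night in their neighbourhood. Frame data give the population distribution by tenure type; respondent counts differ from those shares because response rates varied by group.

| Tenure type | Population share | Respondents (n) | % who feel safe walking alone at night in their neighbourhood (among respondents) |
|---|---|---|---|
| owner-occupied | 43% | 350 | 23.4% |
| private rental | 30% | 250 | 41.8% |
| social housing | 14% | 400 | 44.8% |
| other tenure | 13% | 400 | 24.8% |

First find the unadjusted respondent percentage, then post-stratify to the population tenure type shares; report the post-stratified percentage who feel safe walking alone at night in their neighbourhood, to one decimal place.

32.1%

Naive respondent-only estimate (weights = respondent counts):
  (350/1400)×23.4 + (250/1400)×41.8 + (400/1400)×44.8 + (400/1400)×24.8 = 33.2%
Post-stratified estimate weights by population shares:
  0.43×23.4 + 0.3×41.8 + 0.14×44.8 + 0.13×24.8 = 32.098%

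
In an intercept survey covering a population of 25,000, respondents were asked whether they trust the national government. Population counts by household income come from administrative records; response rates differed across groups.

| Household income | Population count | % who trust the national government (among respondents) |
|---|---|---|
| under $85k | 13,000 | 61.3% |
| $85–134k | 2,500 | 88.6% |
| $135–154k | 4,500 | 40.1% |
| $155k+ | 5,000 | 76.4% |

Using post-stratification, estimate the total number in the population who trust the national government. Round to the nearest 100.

15,800

Estimated count per cell = population count × respondent percentage:
  under $85k: 13,000 × 61.3% = 7969
  $85–134k: 2,500 × 88.6% = 2215
  $135–154k: 4,500 × 40.1% = 1804.5
  $155k+: 5,000 × 76.4% = 3820
Estimated total = 15808.5 → 15,800.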